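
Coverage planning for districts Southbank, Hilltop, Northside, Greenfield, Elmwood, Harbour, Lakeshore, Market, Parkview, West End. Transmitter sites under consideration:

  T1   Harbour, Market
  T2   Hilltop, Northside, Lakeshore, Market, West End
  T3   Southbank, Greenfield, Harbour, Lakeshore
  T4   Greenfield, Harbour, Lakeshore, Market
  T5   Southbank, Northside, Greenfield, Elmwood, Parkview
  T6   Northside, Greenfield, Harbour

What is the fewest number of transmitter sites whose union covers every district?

3

T1, T2, T5 together cover {Southbank, Hilltop, Northside, Greenfield, Elmwood, Harbour, Lakeshore, Market, Parkview, West End} — every district.
No 2 of the 6 transmitter sites cover everything (all 15 pairs fall short), so 3 is minimum.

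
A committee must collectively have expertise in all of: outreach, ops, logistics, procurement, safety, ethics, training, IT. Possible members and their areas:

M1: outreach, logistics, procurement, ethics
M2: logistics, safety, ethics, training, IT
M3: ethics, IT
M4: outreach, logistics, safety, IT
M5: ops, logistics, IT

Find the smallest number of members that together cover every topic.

3

M1, M2, M5 together cover {outreach, ops, logistics, procurement, safety, ethics, training, IT} — every topic.
No 2 of the 5 members cover everything (all 10 pairs fall short), so 3 is minimum.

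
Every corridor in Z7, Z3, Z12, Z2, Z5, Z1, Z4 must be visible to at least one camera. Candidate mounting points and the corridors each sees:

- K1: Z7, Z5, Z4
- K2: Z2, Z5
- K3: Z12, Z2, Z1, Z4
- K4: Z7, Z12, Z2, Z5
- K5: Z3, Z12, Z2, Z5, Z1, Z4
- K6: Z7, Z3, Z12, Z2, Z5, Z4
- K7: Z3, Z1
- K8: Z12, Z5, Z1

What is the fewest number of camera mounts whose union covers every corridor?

2

K1, K5 together cover {Z7, Z3, Z12, Z2, Z5, Z1, Z4} — every corridor.
No single camera mount contains all 7 corridors, so 2 is optimal.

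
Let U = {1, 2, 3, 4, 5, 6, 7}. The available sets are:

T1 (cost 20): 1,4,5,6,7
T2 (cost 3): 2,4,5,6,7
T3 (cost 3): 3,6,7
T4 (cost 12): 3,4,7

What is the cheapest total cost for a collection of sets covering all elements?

26

T1, T2, T3 cover every element at cost 20 + 3 + 3 = 26.
Any cover uses at least 3 sets; among all covering selections none totals below 26.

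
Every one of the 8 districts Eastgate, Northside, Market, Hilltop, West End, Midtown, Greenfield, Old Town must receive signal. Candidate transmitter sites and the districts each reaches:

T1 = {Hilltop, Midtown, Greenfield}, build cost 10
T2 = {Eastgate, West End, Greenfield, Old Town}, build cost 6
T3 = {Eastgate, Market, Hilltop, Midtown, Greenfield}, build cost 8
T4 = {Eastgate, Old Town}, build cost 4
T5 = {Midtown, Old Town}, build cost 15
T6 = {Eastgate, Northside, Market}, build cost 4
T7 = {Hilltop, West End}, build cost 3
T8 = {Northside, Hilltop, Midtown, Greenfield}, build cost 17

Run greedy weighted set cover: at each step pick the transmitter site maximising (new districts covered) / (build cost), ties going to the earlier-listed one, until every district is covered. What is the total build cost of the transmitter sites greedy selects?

Pick 1: T6 adds 3 new (Eastgate, Northside, Market) at build cost 4 (ratio 3/4).
Pick 2: T7 adds 2 new (Hilltop, West End) at build cost 3 (ratio 2/3).
Pick 3: T2 adds 2 new (Greenfield, Old Town) at build cost 6 (ratio 2/6).
Pick 4: T3 adds 1 new (Midtown) at build cost 8 (ratio 1/8).
Greedy total build cost: 4 + 3 + 6 + 8 = 21. (The true optimum is 18, so greedy overshoots here.)

21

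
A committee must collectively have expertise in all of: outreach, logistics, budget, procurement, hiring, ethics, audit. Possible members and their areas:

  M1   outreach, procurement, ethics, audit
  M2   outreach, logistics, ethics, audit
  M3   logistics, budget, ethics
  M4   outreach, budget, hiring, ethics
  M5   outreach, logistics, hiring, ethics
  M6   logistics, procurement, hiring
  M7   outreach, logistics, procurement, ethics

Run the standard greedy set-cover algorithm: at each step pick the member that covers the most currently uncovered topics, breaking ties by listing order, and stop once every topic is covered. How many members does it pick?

Pick 1: M1 covers 4 new topics (outreach, procurement, ethics, audit).
Pick 2: M3 covers 2 new topics (logistics, budget).
Pick 3: M4 covers 1 new topics (hiring).
Greedy uses 3 members.

3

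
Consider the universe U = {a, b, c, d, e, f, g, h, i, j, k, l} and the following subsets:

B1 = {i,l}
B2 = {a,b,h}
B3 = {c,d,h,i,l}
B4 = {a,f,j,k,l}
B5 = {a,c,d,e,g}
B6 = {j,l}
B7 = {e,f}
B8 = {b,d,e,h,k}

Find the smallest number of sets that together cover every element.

B1, B2, B4, B5 together cover {a, b, c, d, e, f, g, h, i, j, k, l} — every element.
No 3 of the 8 sets cover everything (all 56 triples fall short), so 4 is minimum.

4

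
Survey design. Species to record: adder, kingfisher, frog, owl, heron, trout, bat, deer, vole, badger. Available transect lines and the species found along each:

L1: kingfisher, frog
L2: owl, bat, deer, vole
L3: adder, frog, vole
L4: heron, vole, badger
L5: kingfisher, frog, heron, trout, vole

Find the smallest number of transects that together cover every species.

L2, L3, L4, L5 together cover {adder, kingfisher, frog, owl, heron, trout, bat, deer, vole, badger} — every species.
No 3 of the 5 transects cover everything (all 10 triples fall short), so 4 is minimum.

4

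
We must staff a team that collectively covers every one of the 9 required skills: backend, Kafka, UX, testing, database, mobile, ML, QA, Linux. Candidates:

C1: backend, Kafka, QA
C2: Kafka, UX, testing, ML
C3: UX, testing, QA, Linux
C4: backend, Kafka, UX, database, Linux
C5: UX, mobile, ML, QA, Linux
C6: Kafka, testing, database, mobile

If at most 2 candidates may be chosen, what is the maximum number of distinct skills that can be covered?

8

Choosing C4, C5 covers {backend, Kafka, UX, database, mobile, ML, QA, Linux} — 8 skills.
No choice of 2 candidates does better; here testing is left uncovered.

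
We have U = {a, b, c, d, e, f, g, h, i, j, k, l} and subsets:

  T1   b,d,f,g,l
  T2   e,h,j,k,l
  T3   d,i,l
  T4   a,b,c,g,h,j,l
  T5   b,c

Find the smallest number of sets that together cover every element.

4

T1, T2, T3, T4 together cover {a, b, c, d, e, f, g, h, i, j, k, l} — every element.
No 3 of the 5 sets cover everything (all 10 triples fall short), so 4 is minimum.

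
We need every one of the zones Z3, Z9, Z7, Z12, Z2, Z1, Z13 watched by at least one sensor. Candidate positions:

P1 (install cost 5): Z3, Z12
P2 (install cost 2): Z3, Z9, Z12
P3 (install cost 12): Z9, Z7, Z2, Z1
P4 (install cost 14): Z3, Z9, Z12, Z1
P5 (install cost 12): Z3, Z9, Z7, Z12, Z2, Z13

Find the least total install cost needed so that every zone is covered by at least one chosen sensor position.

P3, P5 cover every zone at install cost 12 + 12 = 24.
Any cover uses at least 2 sensor positions; among all covering selections none totals below 24.

24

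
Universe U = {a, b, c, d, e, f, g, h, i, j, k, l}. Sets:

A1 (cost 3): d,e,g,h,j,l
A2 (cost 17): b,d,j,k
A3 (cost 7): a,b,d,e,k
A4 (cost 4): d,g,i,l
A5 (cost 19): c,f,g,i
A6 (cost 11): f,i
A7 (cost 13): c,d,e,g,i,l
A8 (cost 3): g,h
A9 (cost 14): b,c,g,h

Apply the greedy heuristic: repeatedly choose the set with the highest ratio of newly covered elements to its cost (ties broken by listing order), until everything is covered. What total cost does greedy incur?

33

Pick 1: A1 adds 6 new (d, e, g, h, j, l) at cost 3 (ratio 6/3).
Pick 2: A3 adds 3 new (a, b, k) at cost 7 (ratio 3/7).
Pick 3: A4 adds 1 new (i) at cost 4 (ratio 1/4).
Pick 4: A5 adds 2 new (c, f) at cost 19 (ratio 2/19).
Greedy total cost: 3 + 7 + 4 + 19 = 33. (The true optimum is 29, so greedy overshoots here.)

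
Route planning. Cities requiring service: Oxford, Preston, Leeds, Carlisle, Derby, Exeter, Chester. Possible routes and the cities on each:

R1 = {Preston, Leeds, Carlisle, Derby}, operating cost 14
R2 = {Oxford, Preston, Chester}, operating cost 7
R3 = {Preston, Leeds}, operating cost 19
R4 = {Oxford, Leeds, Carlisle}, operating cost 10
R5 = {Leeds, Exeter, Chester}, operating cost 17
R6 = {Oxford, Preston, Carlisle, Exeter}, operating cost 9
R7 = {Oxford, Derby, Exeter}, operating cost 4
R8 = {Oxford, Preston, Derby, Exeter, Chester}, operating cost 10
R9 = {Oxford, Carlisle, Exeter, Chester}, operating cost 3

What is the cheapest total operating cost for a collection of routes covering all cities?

R1, R9 cover every city at operating cost 14 + 3 = 17.
Any cover uses at least 2 routes; among all covering selections none totals below 17.
Greedy by coverage-per-operating cost would pick R9, R7, R1 for 21 — worse than the optimum 17.

17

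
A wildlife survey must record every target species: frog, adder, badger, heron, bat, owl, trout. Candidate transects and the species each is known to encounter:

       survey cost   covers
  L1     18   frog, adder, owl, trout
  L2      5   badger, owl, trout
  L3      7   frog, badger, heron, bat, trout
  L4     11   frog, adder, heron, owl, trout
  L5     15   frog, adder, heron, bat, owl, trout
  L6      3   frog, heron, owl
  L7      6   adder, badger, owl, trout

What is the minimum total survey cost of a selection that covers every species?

13

L3, L7 cover every species at survey cost 7 + 6 = 13.
Any cover uses at least 2 transects; among all covering selections none totals below 13.
Greedy by coverage-per-survey cost would pick L6, L7, L3 for 16 — worse than the optimum 13.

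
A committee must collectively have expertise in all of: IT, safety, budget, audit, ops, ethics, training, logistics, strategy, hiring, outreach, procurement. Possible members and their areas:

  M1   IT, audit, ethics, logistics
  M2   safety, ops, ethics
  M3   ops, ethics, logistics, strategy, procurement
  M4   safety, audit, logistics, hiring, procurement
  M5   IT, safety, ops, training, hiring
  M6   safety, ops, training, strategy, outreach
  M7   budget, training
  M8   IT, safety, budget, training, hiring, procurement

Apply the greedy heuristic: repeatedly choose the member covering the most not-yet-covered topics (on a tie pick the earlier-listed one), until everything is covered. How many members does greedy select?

4

Pick 1: M8 covers 6 new topics (IT, safety, budget, training, hiring, procurement).
Pick 2: M3 covers 4 new topics (ops, ethics, logistics, strategy).
Pick 3: M1 covers 1 new topics (audit).
Pick 4: M6 covers 1 new topics (outreach).
Greedy uses 4 members. (The true minimum is 3.)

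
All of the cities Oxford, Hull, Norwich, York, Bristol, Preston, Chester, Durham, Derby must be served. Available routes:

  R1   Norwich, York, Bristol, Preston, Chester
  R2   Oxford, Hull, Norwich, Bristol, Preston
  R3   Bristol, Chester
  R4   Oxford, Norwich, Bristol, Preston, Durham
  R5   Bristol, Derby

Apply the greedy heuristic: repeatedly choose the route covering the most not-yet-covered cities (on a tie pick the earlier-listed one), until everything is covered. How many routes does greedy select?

Pick 1: R1 covers 5 new cities (Norwich, York, Bristol, Preston, Chester).
Pick 2: R2 covers 2 new cities (Oxford, Hull).
Pick 3: R4 covers 1 new cities (Durham).
Pick 4: R5 covers 1 new cities (Derby).
Greedy uses 4 routes.

4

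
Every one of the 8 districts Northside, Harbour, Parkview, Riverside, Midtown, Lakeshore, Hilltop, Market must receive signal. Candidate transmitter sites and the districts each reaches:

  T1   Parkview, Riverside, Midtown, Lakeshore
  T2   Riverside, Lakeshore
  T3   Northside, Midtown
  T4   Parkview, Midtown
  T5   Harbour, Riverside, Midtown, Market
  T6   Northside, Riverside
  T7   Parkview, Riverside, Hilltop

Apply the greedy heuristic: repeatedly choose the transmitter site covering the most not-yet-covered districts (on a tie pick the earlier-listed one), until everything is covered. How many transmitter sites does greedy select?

4

Pick 1: T1 covers 4 new districts (Parkview, Riverside, Midtown, Lakeshore).
Pick 2: T5 covers 2 new districts (Harbour, Market).
Pick 3: T3 covers 1 new districts (Northside).
Pick 4: T7 covers 1 new districts (Hilltop).
Greedy uses 4 transmitter sites.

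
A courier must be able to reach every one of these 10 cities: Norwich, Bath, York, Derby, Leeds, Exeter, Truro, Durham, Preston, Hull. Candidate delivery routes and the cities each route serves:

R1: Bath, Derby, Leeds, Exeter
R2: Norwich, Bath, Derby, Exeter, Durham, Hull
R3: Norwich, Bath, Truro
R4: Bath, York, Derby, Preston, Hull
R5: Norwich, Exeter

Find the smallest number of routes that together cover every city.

4

R1, R2, R3, R4 together cover {Norwich, Bath, York, Derby, Leeds, Exeter, Truro, Durham, Preston, Hull} — every city.
No 3 of the 5 routes cover everything (all 10 triples fall short), so 4 is minimum.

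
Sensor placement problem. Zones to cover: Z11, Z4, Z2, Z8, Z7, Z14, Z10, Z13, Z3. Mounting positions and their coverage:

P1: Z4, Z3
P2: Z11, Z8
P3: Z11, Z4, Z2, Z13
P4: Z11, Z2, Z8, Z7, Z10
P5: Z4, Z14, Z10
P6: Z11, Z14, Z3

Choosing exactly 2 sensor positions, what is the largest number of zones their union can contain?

Choosing P1, P4 covers {Z11, Z4, Z2, Z8, Z7, Z10, Z3} — 7 zones.
No choice of 2 sensor positions does better; here Z14, Z13 are left uncovered.

7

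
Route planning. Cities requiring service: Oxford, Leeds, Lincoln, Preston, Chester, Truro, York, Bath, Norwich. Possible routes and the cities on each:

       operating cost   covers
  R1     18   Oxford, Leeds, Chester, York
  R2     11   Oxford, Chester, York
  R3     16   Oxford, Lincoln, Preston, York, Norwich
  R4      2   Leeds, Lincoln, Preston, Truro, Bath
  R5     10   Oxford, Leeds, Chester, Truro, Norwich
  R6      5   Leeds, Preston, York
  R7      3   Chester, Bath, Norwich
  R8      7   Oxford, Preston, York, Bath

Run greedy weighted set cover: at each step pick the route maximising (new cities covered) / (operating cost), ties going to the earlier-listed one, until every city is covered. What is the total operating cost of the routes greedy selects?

Pick 1: R4 adds 5 new (Leeds, Lincoln, Preston, Truro, Bath) at operating cost 2 (ratio 5/2).
Pick 2: R7 adds 2 new (Chester, Norwich) at operating cost 3 (ratio 2/3).
Pick 3: R8 adds 2 new (Oxford, York) at operating cost 7 (ratio 2/7).
Greedy total operating cost: 2 + 3 + 7 = 12.

12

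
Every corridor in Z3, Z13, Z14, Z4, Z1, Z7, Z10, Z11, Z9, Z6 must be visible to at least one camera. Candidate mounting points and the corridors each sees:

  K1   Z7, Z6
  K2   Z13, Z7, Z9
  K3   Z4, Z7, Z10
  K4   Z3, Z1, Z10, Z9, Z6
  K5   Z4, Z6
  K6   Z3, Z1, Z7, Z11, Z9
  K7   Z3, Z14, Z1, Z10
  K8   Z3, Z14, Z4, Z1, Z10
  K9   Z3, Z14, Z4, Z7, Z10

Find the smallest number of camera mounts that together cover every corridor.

K1, K2, K6, K8 together cover {Z3, Z13, Z14, Z4, Z1, Z7, Z10, Z11, Z9, Z6} — every corridor.
No 3 of the 9 camera mounts cover everything (all 84 triples fall short), so 4 is minimum.

4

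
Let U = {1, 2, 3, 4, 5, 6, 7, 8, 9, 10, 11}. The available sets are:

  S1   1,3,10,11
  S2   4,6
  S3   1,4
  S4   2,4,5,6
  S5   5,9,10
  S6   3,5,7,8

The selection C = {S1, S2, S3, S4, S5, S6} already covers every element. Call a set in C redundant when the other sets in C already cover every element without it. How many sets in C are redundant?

Drop S1: 11 uncovered — not redundant.
Drop S2: the rest still cover every element — redundant.
Drop S3: the rest still cover every element — redundant.
Drop S4: 2 uncovered — not redundant.
Drop S5: 9 uncovered — not redundant.
Drop S6: 7, 8 uncovered — not redundant.
2 redundant: S2, S3.

2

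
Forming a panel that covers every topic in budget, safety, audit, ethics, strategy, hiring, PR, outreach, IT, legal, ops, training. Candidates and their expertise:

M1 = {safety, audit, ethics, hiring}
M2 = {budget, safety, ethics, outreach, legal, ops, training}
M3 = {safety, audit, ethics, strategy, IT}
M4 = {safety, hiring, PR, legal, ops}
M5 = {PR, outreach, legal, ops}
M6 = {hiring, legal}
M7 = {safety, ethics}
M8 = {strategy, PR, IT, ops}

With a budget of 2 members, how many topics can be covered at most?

10

Choosing M2, M3 covers {budget, safety, audit, ethics, strategy, outreach, IT, legal, ops, training} — 10 topics.
No choice of 2 members does better; here hiring, PR are left uncovered.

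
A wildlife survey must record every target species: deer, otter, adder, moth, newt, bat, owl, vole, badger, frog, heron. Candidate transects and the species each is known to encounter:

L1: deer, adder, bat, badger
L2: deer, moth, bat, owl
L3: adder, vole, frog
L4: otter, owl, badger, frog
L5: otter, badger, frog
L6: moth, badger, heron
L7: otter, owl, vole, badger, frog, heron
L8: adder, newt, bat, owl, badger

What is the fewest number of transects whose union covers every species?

L2, L7, L8 together cover {deer, otter, adder, moth, newt, bat, owl, vole, badger, frog, heron} — every species.
No 2 of the 8 transects cover everything (all 28 pairs fall short), so 3 is minimum.

3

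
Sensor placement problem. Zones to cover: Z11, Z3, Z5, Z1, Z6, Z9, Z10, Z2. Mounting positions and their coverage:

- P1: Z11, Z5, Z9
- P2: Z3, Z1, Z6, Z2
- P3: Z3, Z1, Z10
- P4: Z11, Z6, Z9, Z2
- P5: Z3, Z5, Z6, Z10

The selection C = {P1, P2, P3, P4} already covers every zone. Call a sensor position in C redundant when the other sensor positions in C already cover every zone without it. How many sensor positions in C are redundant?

Drop P1: Z5 uncovered — not redundant.
Drop P2: the rest still cover every zone — redundant.
Drop P3: Z10 uncovered — not redundant.
Drop P4: the rest still cover every zone — redundant.
2 redundant: P2, P4.

2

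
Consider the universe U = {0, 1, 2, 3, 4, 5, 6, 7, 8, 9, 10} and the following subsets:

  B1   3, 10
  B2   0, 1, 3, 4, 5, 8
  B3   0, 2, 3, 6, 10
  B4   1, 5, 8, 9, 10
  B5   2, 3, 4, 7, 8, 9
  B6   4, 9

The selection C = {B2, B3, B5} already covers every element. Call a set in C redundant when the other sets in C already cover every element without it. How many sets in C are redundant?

Drop B2: 1, 5 uncovered — not redundant.
Drop B3: 6, 10 uncovered — not redundant.
Drop B5: 7, 9 uncovered — not redundant.
None of the sets in C is redundant.

0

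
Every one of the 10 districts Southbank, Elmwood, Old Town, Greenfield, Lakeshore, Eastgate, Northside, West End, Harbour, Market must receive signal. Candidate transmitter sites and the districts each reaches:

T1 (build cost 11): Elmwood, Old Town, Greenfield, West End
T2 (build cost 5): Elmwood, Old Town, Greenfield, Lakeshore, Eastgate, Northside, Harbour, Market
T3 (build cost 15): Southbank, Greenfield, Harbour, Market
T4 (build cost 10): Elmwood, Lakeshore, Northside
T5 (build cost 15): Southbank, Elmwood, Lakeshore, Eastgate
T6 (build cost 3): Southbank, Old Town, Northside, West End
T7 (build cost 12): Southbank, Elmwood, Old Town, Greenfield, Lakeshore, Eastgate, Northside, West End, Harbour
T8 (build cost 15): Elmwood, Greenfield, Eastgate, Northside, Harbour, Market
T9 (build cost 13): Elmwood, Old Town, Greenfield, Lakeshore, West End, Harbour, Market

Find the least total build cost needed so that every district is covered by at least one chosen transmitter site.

8

T2, T6 cover every district at build cost 5 + 3 = 8.
Any cover uses at least 2 transmitter sites; among all covering selections none totals below 8.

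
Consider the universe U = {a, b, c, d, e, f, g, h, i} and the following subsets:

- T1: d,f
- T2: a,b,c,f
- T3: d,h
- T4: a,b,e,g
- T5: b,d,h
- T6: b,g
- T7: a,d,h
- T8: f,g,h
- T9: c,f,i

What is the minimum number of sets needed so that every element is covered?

3

T3, T4, T9 together cover {a, b, c, d, e, f, g, h, i} — every element.
No 2 of the 9 sets cover everything (all 36 pairs fall short), so 3 is minimum.
Greedy (largest uncovered first) would take T2, T3, T4, T9 — 4 sets — but 3 suffice.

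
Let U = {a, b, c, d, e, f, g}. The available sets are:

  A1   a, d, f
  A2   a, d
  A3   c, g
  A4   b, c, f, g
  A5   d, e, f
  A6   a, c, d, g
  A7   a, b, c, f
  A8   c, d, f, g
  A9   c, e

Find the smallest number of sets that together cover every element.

A1, A4, A5 together cover {a, b, c, d, e, f, g} — every element.
No 2 of the 9 sets cover everything (all 36 pairs fall short), so 3 is minimum.

3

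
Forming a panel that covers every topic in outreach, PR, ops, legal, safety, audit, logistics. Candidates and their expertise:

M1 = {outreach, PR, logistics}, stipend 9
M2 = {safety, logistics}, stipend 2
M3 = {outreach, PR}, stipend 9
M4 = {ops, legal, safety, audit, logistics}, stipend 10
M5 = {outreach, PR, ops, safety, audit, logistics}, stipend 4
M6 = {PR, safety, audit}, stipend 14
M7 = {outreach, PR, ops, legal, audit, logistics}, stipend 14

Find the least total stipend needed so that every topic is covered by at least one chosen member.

14

M4, M5 cover every topic at stipend 10 + 4 = 14.
Any cover uses at least 2 members; among all covering selections none totals below 14.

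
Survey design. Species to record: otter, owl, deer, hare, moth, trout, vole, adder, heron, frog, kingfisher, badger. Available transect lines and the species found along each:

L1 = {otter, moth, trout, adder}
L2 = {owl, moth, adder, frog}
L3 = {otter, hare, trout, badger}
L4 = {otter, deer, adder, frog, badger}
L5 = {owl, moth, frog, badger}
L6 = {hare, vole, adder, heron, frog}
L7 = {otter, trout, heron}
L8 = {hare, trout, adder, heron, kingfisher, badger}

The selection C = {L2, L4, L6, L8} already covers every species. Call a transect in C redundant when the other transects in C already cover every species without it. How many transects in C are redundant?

Drop L2: owl, moth uncovered — not redundant.
Drop L4: otter, deer uncovered — not redundant.
Drop L6: vole uncovered — not redundant.
Drop L8: trout, kingfisher uncovered — not redundant.
None of the transects in C is redundant.

0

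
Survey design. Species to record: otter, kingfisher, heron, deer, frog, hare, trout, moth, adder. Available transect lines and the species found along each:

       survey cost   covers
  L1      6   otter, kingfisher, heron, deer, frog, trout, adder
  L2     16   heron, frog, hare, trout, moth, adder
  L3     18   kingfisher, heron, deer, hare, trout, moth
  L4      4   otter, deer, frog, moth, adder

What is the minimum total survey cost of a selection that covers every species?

L1, L2 cover every species at survey cost 6 + 16 = 22.
Any cover uses at least 2 transects; among all covering selections none totals below 22.
Greedy by coverage-per-survey cost would pick L4, L1, L2 for 26 — worse than the optimum 22.

22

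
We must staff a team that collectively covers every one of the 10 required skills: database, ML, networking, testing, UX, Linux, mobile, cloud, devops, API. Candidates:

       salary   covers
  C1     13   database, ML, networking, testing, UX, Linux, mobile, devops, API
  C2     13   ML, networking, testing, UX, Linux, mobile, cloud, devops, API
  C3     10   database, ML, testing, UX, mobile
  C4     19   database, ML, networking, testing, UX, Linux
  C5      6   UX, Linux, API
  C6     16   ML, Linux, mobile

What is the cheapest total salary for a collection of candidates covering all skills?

23

C2, C3 cover every skill at salary 13 + 10 = 23.
Any cover uses at least 2 candidates; among all covering selections none totals below 23.
Greedy by coverage-per-salary would pick C1, C2 for 26 — worse than the optimum 23.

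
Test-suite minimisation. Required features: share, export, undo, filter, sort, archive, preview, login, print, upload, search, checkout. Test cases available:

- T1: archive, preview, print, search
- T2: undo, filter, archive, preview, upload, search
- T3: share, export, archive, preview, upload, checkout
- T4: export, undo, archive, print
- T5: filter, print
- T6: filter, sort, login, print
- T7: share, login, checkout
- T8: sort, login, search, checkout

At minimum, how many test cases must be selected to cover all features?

3

T2, T3, T6 together cover {share, export, undo, filter, sort, archive, preview, login, print, upload, search, checkout} — every feature.
No 2 of the 8 test cases cover everything (all 28 pairs fall short), so 3 is minimum.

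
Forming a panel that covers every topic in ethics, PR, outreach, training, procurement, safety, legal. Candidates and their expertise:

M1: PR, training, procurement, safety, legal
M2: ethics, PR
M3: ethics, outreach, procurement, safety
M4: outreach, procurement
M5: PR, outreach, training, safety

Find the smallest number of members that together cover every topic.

2

M1, M3 together cover {ethics, PR, outreach, training, procurement, safety, legal} — every topic.
No single member contains all 7 topics, so 2 is optimal.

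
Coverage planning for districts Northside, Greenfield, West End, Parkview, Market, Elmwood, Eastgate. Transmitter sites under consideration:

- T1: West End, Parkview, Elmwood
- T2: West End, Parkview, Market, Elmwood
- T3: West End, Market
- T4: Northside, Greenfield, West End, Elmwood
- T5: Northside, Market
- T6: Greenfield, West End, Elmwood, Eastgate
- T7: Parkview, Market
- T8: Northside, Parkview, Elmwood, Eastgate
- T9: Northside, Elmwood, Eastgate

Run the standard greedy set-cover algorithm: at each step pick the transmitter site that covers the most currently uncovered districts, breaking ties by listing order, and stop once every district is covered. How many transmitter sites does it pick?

Pick 1: T2 covers 4 new districts (West End, Parkview, Market, Elmwood).
Pick 2: T4 covers 2 new districts (Northside, Greenfield).
Pick 3: T6 covers 1 new districts (Eastgate).
Greedy uses 3 transmitter sites.

3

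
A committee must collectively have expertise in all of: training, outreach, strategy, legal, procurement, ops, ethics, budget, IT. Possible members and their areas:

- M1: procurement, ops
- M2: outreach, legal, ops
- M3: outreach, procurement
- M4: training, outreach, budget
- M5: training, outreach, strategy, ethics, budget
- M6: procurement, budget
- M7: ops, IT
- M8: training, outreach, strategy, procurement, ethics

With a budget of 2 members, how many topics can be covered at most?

7

Choosing M1, M5 covers {training, outreach, strategy, procurement, ops, ethics, budget} — 7 topics.
No choice of 2 members does better; here legal, IT are left uncovered.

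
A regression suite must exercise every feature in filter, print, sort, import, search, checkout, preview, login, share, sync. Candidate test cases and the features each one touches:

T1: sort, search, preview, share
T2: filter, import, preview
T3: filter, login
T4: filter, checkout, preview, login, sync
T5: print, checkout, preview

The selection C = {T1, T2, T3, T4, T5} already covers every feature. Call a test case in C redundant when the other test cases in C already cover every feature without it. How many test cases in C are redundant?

1

Drop T1: sort, search, share uncovered — not redundant.
Drop T2: import uncovered — not redundant.
Drop T3: the rest still cover every feature — redundant.
Drop T4: sync uncovered — not redundant.
Drop T5: print uncovered — not redundant.
1 redundant: T3.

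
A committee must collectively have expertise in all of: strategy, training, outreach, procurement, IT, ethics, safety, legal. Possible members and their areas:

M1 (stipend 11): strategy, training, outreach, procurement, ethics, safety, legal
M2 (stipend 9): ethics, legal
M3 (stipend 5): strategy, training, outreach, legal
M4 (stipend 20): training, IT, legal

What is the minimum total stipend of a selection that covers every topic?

31

M1, M4 cover every topic at stipend 11 + 20 = 31.
Any cover uses at least 2 members; among all covering selections none totals below 31.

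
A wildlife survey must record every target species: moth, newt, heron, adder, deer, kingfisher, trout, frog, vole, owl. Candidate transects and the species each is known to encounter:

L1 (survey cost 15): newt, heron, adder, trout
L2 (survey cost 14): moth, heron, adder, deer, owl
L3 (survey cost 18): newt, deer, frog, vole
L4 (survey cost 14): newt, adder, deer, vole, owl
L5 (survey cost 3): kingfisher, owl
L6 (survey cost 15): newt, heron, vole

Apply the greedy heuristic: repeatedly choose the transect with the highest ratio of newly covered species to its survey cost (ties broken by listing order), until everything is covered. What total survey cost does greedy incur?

Pick 1: L5 adds 2 new (kingfisher, owl) at survey cost 3 (ratio 2/3).
Pick 2: L2 adds 4 new (moth, heron, adder, deer) at survey cost 14 (ratio 4/14).
Pick 3: L3 adds 3 new (newt, frog, vole) at survey cost 18 (ratio 3/18).
Pick 4: L1 adds 1 new (trout) at survey cost 15 (ratio 1/15).
Greedy total survey cost: 3 + 14 + 18 + 15 = 50.

50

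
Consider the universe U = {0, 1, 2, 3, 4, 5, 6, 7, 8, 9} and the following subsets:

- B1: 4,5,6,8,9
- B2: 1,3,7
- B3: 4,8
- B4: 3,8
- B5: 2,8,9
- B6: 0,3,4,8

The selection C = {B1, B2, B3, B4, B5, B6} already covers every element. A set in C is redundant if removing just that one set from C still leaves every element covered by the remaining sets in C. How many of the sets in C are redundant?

2

Drop B1: 5, 6 uncovered — not redundant.
Drop B2: 1, 7 uncovered — not redundant.
Drop B3: the rest still cover every element — redundant.
Drop B4: the rest still cover every element — redundant.
Drop B5: 2 uncovered — not redundant.
Drop B6: 0 uncovered — not redundant.
2 redundant: B3, B4.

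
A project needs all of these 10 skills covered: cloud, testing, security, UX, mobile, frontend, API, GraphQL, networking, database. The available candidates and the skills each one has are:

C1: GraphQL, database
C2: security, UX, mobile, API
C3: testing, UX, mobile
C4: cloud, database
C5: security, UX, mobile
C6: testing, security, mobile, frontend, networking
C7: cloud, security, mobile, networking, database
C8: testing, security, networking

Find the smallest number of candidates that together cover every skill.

C1, C2, C4, C6 together cover {cloud, testing, security, UX, mobile, frontend, API, GraphQL, networking, database} — every skill.
No 3 of the 8 candidates cover everything (all 56 triples fall short), so 4 is minimum.

4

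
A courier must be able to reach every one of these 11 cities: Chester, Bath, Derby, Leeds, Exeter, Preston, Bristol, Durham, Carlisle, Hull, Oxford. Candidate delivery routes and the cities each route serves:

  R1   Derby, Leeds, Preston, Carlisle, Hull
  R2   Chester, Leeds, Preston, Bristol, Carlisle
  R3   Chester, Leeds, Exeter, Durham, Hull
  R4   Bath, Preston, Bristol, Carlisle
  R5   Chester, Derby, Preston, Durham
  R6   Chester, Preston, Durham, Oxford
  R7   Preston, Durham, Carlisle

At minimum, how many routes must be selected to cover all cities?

4

R1, R3, R4, R6 together cover {Chester, Bath, Derby, Leeds, Exeter, Preston, Bristol, Durham, Carlisle, Hull, Oxford} — every city.
No 3 of the 7 routes cover everything (all 35 triples fall short), so 4 is minimum.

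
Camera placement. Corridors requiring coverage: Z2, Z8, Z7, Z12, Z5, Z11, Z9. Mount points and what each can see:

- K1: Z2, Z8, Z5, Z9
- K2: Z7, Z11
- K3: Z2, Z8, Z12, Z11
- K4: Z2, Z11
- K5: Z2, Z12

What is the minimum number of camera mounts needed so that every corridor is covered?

K1, K2, K3 together cover {Z2, Z8, Z7, Z12, Z5, Z11, Z9} — every corridor.
No 2 of the 5 camera mounts cover everything (all 10 pairs fall short), so 3 is minimum.

3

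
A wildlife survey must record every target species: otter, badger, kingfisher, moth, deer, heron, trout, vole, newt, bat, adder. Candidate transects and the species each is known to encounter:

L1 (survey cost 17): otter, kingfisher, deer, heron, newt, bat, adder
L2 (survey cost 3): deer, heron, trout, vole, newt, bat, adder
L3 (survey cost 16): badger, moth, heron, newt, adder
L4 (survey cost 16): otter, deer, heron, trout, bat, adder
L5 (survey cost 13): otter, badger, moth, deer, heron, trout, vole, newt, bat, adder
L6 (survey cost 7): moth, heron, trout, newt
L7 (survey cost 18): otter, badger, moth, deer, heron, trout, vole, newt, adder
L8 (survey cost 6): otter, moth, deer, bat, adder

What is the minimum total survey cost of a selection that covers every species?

L1, L5 cover every species at survey cost 17 + 13 = 30.
Any cover uses at least 2 transects; among all covering selections none totals below 30.
Greedy by coverage-per-survey cost would pick L2, L8, L5, L1 for 39 — worse than the optimum 30.

30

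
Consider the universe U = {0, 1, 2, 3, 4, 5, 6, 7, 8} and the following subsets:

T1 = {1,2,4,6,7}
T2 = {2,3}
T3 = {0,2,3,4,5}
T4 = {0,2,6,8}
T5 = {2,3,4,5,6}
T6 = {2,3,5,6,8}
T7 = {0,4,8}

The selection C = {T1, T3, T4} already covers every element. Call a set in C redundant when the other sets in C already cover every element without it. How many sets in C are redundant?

Drop T1: 1, 7 uncovered — not redundant.
Drop T3: 3, 5 uncovered — not redundant.
Drop T4: 8 uncovered — not redundant.
None of the sets in C is redundant.

0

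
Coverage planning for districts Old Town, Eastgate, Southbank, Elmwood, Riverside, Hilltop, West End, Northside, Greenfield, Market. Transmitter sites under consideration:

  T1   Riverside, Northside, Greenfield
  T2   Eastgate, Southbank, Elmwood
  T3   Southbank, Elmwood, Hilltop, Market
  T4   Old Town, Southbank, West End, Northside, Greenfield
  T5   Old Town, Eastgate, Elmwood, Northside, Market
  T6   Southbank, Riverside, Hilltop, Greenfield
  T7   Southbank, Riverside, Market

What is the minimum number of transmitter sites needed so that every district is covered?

3

T4, T5, T6 together cover {Old Town, Eastgate, Southbank, Elmwood, Riverside, Hilltop, West End, Northside, Greenfield, Market} — every district.
No 2 of the 7 transmitter sites cover everything (all 21 pairs fall short), so 3 is minimum.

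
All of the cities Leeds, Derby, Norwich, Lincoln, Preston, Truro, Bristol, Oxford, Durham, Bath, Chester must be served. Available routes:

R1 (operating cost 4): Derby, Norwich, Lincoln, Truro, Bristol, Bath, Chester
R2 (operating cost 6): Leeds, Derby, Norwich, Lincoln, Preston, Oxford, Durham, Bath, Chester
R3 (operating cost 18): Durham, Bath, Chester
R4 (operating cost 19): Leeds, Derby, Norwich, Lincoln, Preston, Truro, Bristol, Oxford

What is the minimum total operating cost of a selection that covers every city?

10

R1, R2 cover every city at operating cost 4 + 6 = 10.
Any cover uses at least 2 routes; among all covering selections none totals below 10.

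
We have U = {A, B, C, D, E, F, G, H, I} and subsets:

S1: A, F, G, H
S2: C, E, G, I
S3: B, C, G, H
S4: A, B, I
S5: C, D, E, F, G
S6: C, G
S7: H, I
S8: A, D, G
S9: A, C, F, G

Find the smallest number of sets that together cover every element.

3

S1, S4, S5 together cover {A, B, C, D, E, F, G, H, I} — every element.
No 2 of the 9 sets cover everything (all 36 pairs fall short), so 3 is minimum.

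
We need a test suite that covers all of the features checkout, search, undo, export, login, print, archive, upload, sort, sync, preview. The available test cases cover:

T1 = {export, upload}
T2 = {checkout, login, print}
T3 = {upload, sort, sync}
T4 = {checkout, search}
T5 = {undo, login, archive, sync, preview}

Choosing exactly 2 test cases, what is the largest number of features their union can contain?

7

Choosing T1, T5 covers {undo, export, login, archive, upload, sync, preview} — 7 features.
No choice of 2 test cases does better; here checkout, search, print, sort are left uncovered.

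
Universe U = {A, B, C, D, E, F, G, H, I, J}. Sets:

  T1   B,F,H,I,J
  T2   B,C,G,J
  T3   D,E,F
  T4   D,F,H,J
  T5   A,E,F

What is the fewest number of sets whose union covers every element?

4

T1, T2, T3, T5 together cover {A, B, C, D, E, F, G, H, I, J} — every element.
No 3 of the 5 sets cover everything (all 10 triples fall short), so 4 is minimum.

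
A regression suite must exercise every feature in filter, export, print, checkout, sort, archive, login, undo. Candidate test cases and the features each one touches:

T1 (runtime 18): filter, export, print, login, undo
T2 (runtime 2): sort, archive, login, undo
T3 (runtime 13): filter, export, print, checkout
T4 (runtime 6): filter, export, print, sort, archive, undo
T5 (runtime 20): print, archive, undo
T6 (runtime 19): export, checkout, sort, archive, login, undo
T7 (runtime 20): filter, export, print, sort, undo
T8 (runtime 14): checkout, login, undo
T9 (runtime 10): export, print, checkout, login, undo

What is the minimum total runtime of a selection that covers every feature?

15

T2, T3 cover every feature at runtime 2 + 13 = 15.
Any cover uses at least 2 test cases; among all covering selections none totals below 15.
Greedy by coverage-per-runtime would pick T2, T4, T9 for 18 — worse than the optimum 15.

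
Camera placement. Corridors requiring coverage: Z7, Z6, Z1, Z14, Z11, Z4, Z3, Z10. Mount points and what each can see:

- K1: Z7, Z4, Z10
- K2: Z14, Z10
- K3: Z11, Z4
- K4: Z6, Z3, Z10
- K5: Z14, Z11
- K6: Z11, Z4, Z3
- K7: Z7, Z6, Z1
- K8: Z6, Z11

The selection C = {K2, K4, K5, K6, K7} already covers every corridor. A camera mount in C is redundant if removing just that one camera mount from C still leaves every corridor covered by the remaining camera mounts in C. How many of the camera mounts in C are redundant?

3

Drop K2: the rest still cover every corridor — redundant.
Drop K4: the rest still cover every corridor — redundant.
Drop K5: the rest still cover every corridor — redundant.
Drop K6: Z4 uncovered — not redundant.
Drop K7: Z7, Z1 uncovered — not redundant.
3 redundant: K2, K4, K5.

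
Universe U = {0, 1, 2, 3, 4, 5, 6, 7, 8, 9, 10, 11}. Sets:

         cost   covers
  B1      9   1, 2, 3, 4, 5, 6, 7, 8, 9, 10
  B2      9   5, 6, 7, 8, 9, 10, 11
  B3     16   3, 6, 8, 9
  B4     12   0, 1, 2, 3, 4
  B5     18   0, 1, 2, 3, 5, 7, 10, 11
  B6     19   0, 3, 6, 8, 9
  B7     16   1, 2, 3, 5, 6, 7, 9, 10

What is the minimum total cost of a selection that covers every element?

21

B2, B4 cover every element at cost 9 + 12 = 21.
Any cover uses at least 2 sets; among all covering selections none totals below 21.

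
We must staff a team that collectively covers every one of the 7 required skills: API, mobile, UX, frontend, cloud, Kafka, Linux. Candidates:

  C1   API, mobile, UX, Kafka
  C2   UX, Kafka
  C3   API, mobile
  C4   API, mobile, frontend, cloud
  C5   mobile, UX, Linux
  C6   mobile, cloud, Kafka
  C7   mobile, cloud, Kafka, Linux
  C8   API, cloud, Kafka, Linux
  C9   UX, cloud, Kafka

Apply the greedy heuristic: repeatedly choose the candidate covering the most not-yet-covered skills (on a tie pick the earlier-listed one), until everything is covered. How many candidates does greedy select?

Pick 1: C1 covers 4 new skills (API, mobile, UX, Kafka).
Pick 2: C4 covers 2 new skills (frontend, cloud).
Pick 3: C5 covers 1 new skills (Linux).
Greedy uses 3 candidates.

3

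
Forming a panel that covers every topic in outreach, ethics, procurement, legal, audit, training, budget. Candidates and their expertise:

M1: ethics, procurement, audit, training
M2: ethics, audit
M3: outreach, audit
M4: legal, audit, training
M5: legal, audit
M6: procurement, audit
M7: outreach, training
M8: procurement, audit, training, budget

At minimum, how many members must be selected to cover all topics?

M1, M3, M4, M8 together cover {outreach, ethics, procurement, legal, audit, training, budget} — every topic.
No 3 of the 8 members cover everything (all 56 triples fall short), so 4 is minimum.

4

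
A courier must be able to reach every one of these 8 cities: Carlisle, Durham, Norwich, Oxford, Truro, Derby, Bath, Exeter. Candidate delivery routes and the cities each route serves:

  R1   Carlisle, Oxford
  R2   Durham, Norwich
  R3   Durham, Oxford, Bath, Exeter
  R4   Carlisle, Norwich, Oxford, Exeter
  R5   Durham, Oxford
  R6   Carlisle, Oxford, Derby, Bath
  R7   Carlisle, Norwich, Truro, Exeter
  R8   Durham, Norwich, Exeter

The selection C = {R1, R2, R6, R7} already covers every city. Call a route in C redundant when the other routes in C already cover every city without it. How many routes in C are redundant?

1

Drop R1: the rest still cover every city — redundant.
Drop R2: Durham uncovered — not redundant.
Drop R6: Derby, Bath uncovered — not redundant.
Drop R7: Truro, Exeter uncovered — not redundant.
1 redundant: R1.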